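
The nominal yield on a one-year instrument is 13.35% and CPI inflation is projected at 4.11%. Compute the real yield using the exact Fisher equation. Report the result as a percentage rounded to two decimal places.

8.88%

By the Fisher relation, 1 + r = (1 + i)/(1 + π).
1 + r = 1.13350 / 1.04110 = 1.088752
r = 1.088752 − 1 = 8.8752%, i.e. 8.88%.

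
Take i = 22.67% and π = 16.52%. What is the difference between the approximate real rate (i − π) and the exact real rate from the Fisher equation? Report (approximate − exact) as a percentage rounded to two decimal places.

Approximate: r ≈ 22.670% − 16.520% = 6.1500%
Exact: (1 + 0.2267)/(1 + 0.1652) − 1 = 5.2781%
Error = 6.1500% − 5.2781% = 0.8719% → 0.87%.

0.87%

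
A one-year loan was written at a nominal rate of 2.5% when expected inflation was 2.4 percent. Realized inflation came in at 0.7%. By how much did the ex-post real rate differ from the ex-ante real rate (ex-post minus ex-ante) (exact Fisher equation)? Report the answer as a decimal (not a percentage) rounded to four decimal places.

Ex-ante: (1 + 0.0250)/(1 + 0.0240) − 1 = 0.0977%
Ex-post: (1 + 0.0250)/(1 + 0.0070) − 1 = 1.7875%
Difference (ex-post − ex-ante) = 1.6898% → 0.0169.

0.0169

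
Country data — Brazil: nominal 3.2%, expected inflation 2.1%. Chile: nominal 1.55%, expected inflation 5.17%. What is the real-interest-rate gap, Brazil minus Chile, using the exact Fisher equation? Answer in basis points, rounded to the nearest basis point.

452 basis points

Brazil: (1 + 0.0320)/(1 + 0.0210) − 1 = 1.0774%
Chile: (1 + 0.0155)/(1 + 0.0517) − 1 = -3.4420%
Differential = 1.0774% − (-3.4420%) = 4.5194% → 452 basis points.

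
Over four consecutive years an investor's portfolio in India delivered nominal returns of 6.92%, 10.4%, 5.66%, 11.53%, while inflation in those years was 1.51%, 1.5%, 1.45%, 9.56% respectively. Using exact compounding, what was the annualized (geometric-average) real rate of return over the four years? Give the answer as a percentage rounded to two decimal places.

Compound the nominal returns: 1.0692 × 1.1040 × 1.0566 × 1.1153 = 1.39101026.
Compound inflation: 1.0151 × 1.0150 × 1.0145 × 1.0956 = 1.14519369.
Deflate: 1.39101026 / 1.14519369 = 1.21465065.
Annualized real rate = 1.21465065^(1/4) − 1 = 4.9815% → 4.98%.

4.98%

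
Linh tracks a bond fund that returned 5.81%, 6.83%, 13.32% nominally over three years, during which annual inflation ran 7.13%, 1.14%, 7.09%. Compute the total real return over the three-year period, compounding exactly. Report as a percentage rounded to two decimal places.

Compound the nominal returns: 1.0581 × 1.0683 × 1.1332 = 1.280933.
Compound inflation: 1.0713 × 1.0114 × 1.0709 = 1.160334.
Deflate: 1.280933 / 1.160334 = 1.103935.
Total real return = 1.103935 − 1 → 10.39%.

10.39%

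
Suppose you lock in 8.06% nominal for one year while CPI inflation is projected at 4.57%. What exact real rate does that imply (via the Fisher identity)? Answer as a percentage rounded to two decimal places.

3.34%

By the Fisher identity, 1 + r = (1 + i)/(1 + π).
1 + r = 1.08060 / 1.04570 = 1.033375
r = 1.033375 − 1 = 3.3375%, i.e. 3.34%.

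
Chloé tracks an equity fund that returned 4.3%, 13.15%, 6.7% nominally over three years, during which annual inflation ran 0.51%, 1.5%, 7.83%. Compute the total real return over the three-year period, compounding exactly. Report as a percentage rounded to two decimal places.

Nominal growth factor = 1.0430 × 1.1315 × 1.0670 = 1.259225
Price-level growth factor = 1.0051 × 1.0150 × 1.0783 = 1.100056
Real growth factor = 1.259225 / 1.100056 = 1.144691
Total real return = 1.144691 − 1 → 14.47%.

14.47%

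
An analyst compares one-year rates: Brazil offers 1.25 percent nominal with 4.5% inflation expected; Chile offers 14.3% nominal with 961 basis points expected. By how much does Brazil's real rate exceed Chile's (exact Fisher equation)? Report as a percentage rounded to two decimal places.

Brazil: (1 + 0.0125)/(1 + 0.0450) − 1 = -3.1100%
Chile: (1 + 0.1430)/(1 + 0.0961) − 1 = 4.2788%
Differential = -3.1100% − 4.2788% = -7.3889% → -7.39%.

-7.39%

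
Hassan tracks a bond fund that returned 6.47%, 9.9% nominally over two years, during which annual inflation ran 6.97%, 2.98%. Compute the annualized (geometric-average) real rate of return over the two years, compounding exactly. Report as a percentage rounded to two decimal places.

Compound the nominal returns: 1.0647 × 1.0990 = 1.17010530.
Compound inflation: 1.0697 × 1.0298 = 1.10157706.
Deflate: 1.17010530 / 1.10157706 = 1.06220921.
Annualized real rate = 1.06220921^(1/2) − 1 = 3.0635% → 3.06%.

3.06%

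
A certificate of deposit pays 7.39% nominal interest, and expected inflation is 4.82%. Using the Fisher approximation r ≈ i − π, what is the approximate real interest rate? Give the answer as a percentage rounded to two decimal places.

r ≈ i − π = 7.39% − 4.82% = 2.57%.

2.57%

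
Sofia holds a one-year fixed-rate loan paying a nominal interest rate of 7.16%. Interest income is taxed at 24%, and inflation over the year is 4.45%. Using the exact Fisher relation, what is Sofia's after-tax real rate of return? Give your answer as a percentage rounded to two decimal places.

0.95%

After-tax nominal return = 7.16% × (1 − 0.24) = 5.4416%.
1 + r = 1.054416 / 1.04450 = 1.009494
After-tax real rate = 1.009494 − 1 → 0.95%.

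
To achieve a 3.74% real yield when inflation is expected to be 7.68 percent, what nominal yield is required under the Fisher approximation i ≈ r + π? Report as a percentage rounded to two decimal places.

i ≈ r + π = 3.74% + 7.68% = 11.42%.

11.42%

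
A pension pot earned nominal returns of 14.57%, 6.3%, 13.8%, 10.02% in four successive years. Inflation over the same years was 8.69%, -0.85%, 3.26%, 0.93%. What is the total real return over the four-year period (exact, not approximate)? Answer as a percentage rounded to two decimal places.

35.76%

Nominal growth factor = 1.1457 × 1.0630 × 1.1380 × 1.1002 = 1.524818
Price-level growth factor = 1.0869 × 0.9915 × 1.0326 × 1.0093 = 1.123142
Real growth factor = 1.524818 / 1.123142 = 1.357636
Total real return = 1.357636 − 1 → 35.76%.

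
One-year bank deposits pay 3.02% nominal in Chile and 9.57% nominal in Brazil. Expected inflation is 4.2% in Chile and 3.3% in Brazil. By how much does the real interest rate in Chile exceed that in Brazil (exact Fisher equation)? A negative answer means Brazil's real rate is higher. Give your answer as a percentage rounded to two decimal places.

Chile: (1 + 0.0302)/(1 + 0.0420) − 1 = -1.1324%
Brazil: (1 + 0.0957)/(1 + 0.0330) − 1 = 6.0697%
Differential = -1.1324% − 6.0697% = -7.2021% → -7.20%.

-7.20%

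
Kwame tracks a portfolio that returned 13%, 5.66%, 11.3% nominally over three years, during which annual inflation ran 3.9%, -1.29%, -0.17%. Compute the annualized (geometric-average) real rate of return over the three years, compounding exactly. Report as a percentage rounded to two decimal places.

Nominal growth factor = 1.1300 × 1.0566 × 1.1130 = 1.32887525
Price-level growth factor = 1.0390 × 0.9871 × 0.9983 = 1.02385339
Real growth factor = 1.32887525 / 1.02385339 = 1.29791557
Annualized real rate = 1.29791557^(1/3) − 1 = 9.0809% → 9.08%.

9.08%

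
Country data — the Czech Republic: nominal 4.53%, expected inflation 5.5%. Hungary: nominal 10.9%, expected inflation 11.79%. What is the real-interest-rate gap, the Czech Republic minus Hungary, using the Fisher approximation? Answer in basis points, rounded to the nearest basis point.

-8 basis points

The Czech Republic: 4.53% − 5.5% = -0.970%
Hungary: 10.9% − 11.79% = -0.890%
Differential = -0.080% → -8 basis points.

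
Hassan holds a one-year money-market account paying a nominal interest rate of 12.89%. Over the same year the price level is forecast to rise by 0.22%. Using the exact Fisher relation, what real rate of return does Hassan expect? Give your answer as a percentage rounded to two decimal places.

By the Fisher relation, 1 + r = (1 + i)/(1 + π).
1 + r = 1.12890 / 1.00220 = 1.126422
r = 1.126422 − 1 = 12.6422%, i.e. 12.64%.

12.64%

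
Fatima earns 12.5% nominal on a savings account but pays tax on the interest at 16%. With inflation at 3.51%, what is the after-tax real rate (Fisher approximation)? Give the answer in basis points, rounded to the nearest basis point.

After-tax nominal return = 12.5% × (1 − 0.16) = 10.5000%.
r ≈ 10.5000% − 3.51% → 699 basis points.

699 basis points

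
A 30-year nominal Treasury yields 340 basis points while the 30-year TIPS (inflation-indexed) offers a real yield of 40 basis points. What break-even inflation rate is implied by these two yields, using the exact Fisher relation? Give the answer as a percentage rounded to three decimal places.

2.988%

(1 + π) = (1 + i)/(1 + r) = 1.03400 / 1.00400 = 1.029880
Break-even inflation = 1.029880 − 1 → 2.988%.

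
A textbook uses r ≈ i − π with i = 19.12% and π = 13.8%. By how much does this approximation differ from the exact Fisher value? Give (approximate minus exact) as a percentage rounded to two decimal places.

Approximate: r ≈ 19.120% − 13.800% = 5.3200%
Exact: (1 + 0.1912)/(1 + 0.1380) − 1 = 4.6749%
Error = 5.3200% − 4.6749% = 0.6451% → 0.65%.

0.65%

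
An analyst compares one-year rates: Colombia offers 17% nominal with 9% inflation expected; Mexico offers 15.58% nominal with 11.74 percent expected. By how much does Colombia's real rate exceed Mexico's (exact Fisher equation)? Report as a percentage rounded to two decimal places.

Colombia: (1 + 0.1700)/(1 + 0.0900) − 1 = 7.3394%
Mexico: (1 + 0.1558)/(1 + 0.1174) − 1 = 3.4365%
Differential = 7.3394% − 3.4365% = 3.9029% → 3.90%.

3.90%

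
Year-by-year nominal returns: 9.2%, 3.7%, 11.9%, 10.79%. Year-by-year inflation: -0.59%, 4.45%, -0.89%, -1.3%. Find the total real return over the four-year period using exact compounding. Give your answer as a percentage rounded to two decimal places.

Compound the nominal returns: 1.0920 × 1.0370 × 1.1190 × 1.1079 = 1.403887.
Compound inflation: 0.9941 × 1.0445 × 0.9911 × 0.9870 = 1.015718.
Deflate: 1.403887 / 1.015718 = 1.382162.
Total real return = 1.382162 − 1 → 38.22%.

38.22%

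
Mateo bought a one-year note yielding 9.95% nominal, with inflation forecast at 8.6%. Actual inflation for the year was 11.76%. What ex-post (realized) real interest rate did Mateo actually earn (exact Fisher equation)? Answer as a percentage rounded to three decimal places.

-1.620%

Ex-post: (1 + 0.0995)/(1 + 0.1176) − 1 = -1.61954%
So the realized real rate is -1.620%.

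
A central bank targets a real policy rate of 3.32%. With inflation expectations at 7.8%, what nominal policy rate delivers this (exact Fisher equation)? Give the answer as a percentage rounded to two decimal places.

11.38%

(1 + i) = (1 + r)(1 + π) = 1.03320 × 1.07800 = 1.1137896
i = 1.1137896 − 1, so the required nominal rate is 11.38%.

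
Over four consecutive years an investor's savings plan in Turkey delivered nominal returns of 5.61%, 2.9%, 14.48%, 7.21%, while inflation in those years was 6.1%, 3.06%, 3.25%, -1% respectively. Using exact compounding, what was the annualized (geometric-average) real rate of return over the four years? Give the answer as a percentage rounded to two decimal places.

Compound the nominal returns: 1.0561 × 1.0290 × 1.1448 × 1.0721 = 1.33378348.
Compound inflation: 1.0610 × 1.0306 × 1.0325 × 0.9900 = 1.11771422.
Deflate: 1.33378348 / 1.11771422 = 1.19331351.
Annualized real rate = 1.19331351^(1/4) − 1 = 4.5174% → 4.52%.

4.52%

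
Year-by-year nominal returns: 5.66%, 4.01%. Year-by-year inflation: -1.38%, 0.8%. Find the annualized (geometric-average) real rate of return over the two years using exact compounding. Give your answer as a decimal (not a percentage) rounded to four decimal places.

Compound the nominal returns: 1.0566 × 1.0401 = 1.09896966.
Compound inflation: 0.9862 × 1.0080 = 0.99408960.
Deflate: 1.09896966 / 0.99408960 = 1.10550363.
Annualized real rate = 1.10550363^(1/2) − 1 = 5.1429% → 0.0514.

0.0514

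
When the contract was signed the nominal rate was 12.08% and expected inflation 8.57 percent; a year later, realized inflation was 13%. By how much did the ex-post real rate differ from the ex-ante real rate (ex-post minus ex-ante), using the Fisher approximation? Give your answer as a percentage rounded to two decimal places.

Ex-ante: 12.08% − 8.57% = 3.510%
Ex-post: 12.08% − 13% = -0.920%
Difference (ex-post − ex-ante) = -4.4300% → -4.43%.

-4.43%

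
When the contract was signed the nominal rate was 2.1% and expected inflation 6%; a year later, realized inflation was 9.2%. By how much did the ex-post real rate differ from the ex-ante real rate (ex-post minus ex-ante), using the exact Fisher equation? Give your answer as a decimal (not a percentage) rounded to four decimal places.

-0.0282

Ex-ante: (1 + 0.0210)/(1 + 0.0600) − 1 = -3.6792%
Ex-post: (1 + 0.0210)/(1 + 0.0920) − 1 = -6.5018%
Difference (ex-post − ex-ante) = -2.8226% → -0.0282.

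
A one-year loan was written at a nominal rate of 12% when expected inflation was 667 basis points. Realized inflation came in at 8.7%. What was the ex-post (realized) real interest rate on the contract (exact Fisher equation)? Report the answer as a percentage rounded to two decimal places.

3.04%

Ex-post: (1 + 0.1200)/(1 + 0.0870) − 1 = 3.0359%
So the realized real rate is 3.04%.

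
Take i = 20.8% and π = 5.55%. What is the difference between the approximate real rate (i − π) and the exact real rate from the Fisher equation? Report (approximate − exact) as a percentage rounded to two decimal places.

Approximate: r ≈ 20.800% − 5.550% = 15.2500%
Exact: (1 + 0.2080)/(1 + 0.0555) − 1 = 14.4481%
Error = 15.2500% − 14.4481% = 0.8019% → 0.80%.

0.80%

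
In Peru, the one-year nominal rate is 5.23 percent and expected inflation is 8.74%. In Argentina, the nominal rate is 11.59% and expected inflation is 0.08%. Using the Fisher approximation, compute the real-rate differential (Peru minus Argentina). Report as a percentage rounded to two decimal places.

-15.02%

Peru: 5.23% − 8.74% = -3.510%
Argentina: 11.59% − 0.08% = 11.510%
Differential = -15.020% → -15.02%.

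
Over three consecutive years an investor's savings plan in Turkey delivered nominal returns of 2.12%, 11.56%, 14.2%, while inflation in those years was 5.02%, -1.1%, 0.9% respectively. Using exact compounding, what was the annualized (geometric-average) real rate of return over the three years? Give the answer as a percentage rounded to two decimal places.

Compound the nominal returns: 1.0212 × 1.1156 × 1.1420 = 1.30102432.
Compound inflation: 1.0502 × 0.9890 × 1.0090 = 1.04799563.
Deflate: 1.30102432 / 1.04799563 = 1.24144060.
Annualized real rate = 1.24144060^(1/3) − 1 = 7.4753% → 7.48%.

7.48%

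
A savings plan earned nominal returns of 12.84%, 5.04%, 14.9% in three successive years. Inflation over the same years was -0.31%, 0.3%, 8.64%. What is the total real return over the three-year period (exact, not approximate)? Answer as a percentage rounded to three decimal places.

25.371%

Nominal growth factor = 1.1284 × 1.0504 × 1.1490 = 1.361877
Price-level growth factor = 0.9969 × 1.0030 × 1.0864 = 1.086281
Real growth factor = 1.361877 / 1.086281 = 1.253706
Total real return = 1.253706 − 1 → 25.371%.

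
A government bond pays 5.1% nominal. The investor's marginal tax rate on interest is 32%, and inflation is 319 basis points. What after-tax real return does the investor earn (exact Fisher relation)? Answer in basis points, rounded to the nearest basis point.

After-tax nominal return = 5.1% × (1 − 0.32) = 3.4680%.
1 + r = 1.03468 / 1.03190 = 1.002694
After-tax real rate = 1.002694 − 1 → 27 basis points.

27 basis points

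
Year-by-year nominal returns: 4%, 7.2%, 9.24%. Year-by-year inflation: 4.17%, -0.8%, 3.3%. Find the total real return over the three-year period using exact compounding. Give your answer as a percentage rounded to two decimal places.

14.09%

Nominal growth factor = 1.0400 × 1.0720 × 1.0924 = 1.217895
Price-level growth factor = 1.0417 × 0.9920 × 1.0330 = 1.067467
Real growth factor = 1.217895 / 1.067467 = 1.140920
Total real return = 1.140920 − 1 → 14.09%.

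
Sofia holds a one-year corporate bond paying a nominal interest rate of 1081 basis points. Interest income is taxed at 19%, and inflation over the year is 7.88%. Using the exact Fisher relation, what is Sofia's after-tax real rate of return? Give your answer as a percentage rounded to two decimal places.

0.81%

After-tax nominal return = 10.81% × (1 − 0.19) = 8.7561%.
1 + r = 1.087561 / 1.07880 = 1.008121
After-tax real rate = 1.008121 − 1 → 0.81%.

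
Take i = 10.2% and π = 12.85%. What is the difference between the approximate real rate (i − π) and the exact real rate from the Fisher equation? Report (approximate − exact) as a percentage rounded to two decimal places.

Approximate: r ≈ 10.200% − 12.850% = -2.6500%
Exact: (1 + 0.1020)/(1 + 0.1285) − 1 = -2.3482%
Error = -2.6500% − (-2.3482%) = -0.3018% → -0.30%.

-0.30%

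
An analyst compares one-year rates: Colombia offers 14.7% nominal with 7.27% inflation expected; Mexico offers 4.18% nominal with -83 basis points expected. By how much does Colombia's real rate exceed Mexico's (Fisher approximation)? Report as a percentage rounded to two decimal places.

2.42%

Colombia: 14.7% − 7.27% = 7.430%
Mexico: 4.18% − (-0.83%) = 5.010%
Differential = 2.420% → 2.42%.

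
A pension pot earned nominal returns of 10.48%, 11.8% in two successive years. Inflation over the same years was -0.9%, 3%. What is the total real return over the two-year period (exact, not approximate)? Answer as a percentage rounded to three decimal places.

Compound the nominal returns: 1.1048 × 1.1180 = 1.235166.
Compound inflation: 0.9910 × 1.0300 = 1.020730.
Deflate: 1.235166 / 1.020730 = 1.210081.
Total real return = 1.210081 − 1 → 21.008%.

21.008%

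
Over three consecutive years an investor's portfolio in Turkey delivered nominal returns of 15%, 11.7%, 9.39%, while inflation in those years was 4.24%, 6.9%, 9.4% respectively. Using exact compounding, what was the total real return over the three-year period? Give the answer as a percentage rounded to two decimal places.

15.27%

Compound the nominal returns: 1.1500 × 1.1170 × 1.0939 = 1.405169.
Compound inflation: 1.0424 × 1.0690 × 1.0940 = 1.219072.
Deflate: 1.405169 / 1.219072 = 1.152655.
Total real return = 1.152655 − 1 → 15.27%.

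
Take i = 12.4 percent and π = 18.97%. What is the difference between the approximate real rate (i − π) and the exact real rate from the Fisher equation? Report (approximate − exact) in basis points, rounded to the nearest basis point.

-105 basis points

Approximate: r ≈ 12.400% − 18.970% = -6.5700%
Exact: (1 + 0.1240)/(1 + 0.1897) − 1 = -5.5224%
Error = -6.5700% − (-5.5224%) = -1.0476% → -105 basis points.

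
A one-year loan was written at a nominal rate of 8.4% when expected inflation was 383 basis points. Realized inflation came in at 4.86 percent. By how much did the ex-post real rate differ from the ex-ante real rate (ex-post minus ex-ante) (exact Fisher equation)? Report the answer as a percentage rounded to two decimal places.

-1.03%

Ex-ante: (1 + 0.0840)/(1 + 0.0383) − 1 = 4.4014%
Ex-post: (1 + 0.0840)/(1 + 0.0486) − 1 = 3.3759%
Difference (ex-post − ex-ante) = -1.0255% → -1.03%.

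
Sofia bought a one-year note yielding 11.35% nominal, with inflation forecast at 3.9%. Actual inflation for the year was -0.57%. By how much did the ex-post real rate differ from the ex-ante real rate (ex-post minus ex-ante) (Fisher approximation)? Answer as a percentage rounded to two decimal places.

Ex-ante: 11.35% − 3.9% = 7.450%
Ex-post: 11.35% − (-0.57%) = 11.920%
Difference (ex-post − ex-ante) = 4.4700% → 4.47%.

4.47%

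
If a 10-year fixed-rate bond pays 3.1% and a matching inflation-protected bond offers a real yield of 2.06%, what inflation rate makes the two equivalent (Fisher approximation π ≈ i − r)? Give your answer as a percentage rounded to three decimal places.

π ≈ i − r = 3.1% − 2.06% → 1.040%.

1.040%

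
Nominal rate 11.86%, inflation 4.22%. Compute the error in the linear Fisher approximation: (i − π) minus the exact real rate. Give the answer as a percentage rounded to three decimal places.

0.309%

Approximate: r ≈ 11.860% − 4.220% = 7.6400%
Exact: (1 + 0.1186)/(1 + 0.0422) − 1 = 7.3306%
Error = 7.6400% − 7.3306% = 0.3094% → 0.309%.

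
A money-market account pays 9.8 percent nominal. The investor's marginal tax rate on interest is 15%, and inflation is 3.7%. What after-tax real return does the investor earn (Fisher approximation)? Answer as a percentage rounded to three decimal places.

After-tax nominal return = 9.8% × (1 − 0.15) = 8.3300%.
r ≈ 8.3300% − 3.7% → 4.630%.

4.630%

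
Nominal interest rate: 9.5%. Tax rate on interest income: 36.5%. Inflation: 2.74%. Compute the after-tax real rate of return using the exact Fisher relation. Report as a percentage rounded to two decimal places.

After-tax nominal return = 9.5% × (1 − 0.365) = 6.0325%.
1 + r = 1.060325 / 1.02740 = 1.032047
After-tax real rate = 1.032047 − 1 → 3.20%.

3.20%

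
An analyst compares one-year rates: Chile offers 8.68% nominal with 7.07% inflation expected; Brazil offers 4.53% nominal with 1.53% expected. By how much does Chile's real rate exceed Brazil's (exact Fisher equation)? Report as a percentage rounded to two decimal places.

-1.45%

Chile: (1 + 0.0868)/(1 + 0.0707) − 1 = 1.5037%
Brazil: (1 + 0.0453)/(1 + 0.0153) − 1 = 2.9548%
Differential = 1.5037% − 2.9548% = -1.4511% → -1.45%.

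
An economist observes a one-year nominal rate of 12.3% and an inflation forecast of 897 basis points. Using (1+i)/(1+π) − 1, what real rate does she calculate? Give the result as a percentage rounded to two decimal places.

1 + r = 1.12300 / 1.08970 = 1.030559
r = 1.030559 − 1 = 3.0559%, i.e. 3.06%.

3.06%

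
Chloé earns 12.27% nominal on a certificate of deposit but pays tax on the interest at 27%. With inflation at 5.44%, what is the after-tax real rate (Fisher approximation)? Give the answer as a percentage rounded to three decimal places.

After-tax nominal return = 12.27% × (1 − 0.27) = 8.9571%.
r ≈ 8.9571% − 5.44% → 3.517%.

3.517%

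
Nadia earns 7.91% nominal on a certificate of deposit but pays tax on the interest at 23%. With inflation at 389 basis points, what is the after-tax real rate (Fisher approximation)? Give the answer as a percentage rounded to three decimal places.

After-tax nominal return = 7.91% × (1 − 0.23) = 6.0907%.
r ≈ 6.0907% − 3.89% → 2.201%.

2.201%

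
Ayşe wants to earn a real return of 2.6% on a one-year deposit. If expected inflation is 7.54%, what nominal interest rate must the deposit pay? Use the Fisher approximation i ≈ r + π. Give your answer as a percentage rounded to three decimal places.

10.140%

i ≈ r + π = 2.6% + 7.54% = 10.140%.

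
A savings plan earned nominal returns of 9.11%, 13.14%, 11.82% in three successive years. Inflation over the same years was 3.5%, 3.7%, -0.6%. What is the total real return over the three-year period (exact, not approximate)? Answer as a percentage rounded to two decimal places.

29.39%

Nominal growth factor = 1.0911 × 1.1314 × 1.1182 = 1.380385
Price-level growth factor = 1.0350 × 1.0370 × 0.9940 = 1.066855
Real growth factor = 1.380385 / 1.066855 = 1.293882
Total real return = 1.293882 − 1 → 29.39%.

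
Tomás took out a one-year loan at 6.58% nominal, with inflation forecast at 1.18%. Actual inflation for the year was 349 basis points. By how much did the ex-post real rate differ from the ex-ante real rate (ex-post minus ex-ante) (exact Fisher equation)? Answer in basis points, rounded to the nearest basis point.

-235 basis points

Ex-ante: (1 + 0.0658)/(1 + 0.0118) − 1 = 5.3370%
Ex-post: (1 + 0.0658)/(1 + 0.0349) − 1 = 2.9858%
Difference (ex-post − ex-ante) = -2.3512% → -235 basis points.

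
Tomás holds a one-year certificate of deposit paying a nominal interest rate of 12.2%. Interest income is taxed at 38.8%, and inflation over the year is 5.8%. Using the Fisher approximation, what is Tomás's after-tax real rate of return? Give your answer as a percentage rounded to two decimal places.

1.67%

After-tax nominal return = 12.2% × (1 − 0.388) = 7.4664%.
r ≈ 7.4664% − 5.8% → 1.67%.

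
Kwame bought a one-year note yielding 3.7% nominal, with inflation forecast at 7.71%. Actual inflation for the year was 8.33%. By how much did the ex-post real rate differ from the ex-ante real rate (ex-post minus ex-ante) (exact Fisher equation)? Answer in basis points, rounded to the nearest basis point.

-55 basis points

Ex-ante: (1 + 0.0370)/(1 + 0.0771) − 1 = -3.7230%
Ex-post: (1 + 0.0370)/(1 + 0.0833) − 1 = -4.2740%
Difference (ex-post − ex-ante) = -0.5510% → -55 basis points.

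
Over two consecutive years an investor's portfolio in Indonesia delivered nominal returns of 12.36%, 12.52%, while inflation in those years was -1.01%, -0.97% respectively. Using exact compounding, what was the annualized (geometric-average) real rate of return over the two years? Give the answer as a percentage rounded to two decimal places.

Compound the nominal returns: 1.1236 × 1.1252 = 1.26427472.
Compound inflation: 0.9899 × 0.9903 = 0.98029797.
Deflate: 1.26427472 / 0.98029797 = 1.28968412.
Annualized real rate = 1.28968412^(1/2) − 1 = 13.5643% → 13.56%.

13.56%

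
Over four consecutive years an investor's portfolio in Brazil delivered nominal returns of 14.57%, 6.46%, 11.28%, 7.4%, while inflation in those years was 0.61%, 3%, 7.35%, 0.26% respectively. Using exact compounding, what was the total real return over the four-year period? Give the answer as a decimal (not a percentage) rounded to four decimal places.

Compound the nominal returns: 1.1457 × 1.0646 × 1.1128 × 1.0740 = 1.457736.
Compound inflation: 1.0061 × 1.0300 × 1.0735 × 1.0026 = 1.115342.
Deflate: 1.457736 / 1.115342 = 1.306985.
Total real return = 1.306985 − 1 → 0.3070.

0.3070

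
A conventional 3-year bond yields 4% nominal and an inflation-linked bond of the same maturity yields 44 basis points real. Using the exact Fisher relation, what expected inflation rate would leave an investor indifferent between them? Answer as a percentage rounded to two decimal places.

3.54%

(1 + π) = (1 + i)/(1 + r) = 1.04000 / 1.00440 = 1.035444
Break-even inflation = 1.035444 − 1 → 3.54%.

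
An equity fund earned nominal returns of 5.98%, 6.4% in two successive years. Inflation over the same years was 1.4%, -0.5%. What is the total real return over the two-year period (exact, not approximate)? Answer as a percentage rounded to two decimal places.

Nominal growth factor = 1.0598 × 1.0640 = 1.127627
Price-level growth factor = 1.0140 × 0.9950 = 1.008930
Real growth factor = 1.127627 / 1.008930 = 1.117647
Total real return = 1.117647 − 1 → 11.76%.

11.76%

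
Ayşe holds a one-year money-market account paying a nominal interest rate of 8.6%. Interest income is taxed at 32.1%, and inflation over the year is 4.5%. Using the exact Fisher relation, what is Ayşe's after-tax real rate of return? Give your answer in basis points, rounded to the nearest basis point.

After-tax nominal return = 8.6% × (1 − 0.321) = 5.8394%.
1 + r = 1.058394 / 1.04500 = 1.012817
After-tax real rate = 1.012817 − 1 → 128 basis points.

128 basis points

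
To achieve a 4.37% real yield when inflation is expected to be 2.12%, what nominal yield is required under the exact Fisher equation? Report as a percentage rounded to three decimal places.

(1 + i) = (1 + r)(1 + π) = 1.04370 × 1.02120 = 1.06582644
i = 1.06582644 − 1, so the required nominal rate is 6.583%.

6.583%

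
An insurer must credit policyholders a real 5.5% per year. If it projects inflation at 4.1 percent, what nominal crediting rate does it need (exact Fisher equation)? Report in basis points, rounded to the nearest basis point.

983 basis points

(1 + i) = (1 + r)(1 + π) = 1.05500 × 1.04100 = 1.098255
i = 1.098255 − 1, so the required nominal rate is 983 basis points.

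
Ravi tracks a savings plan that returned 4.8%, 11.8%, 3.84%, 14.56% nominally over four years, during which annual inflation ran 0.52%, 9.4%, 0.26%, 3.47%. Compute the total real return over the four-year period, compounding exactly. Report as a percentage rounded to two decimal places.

Nominal growth factor = 1.0480 × 1.1180 × 1.0384 × 1.1456 = 1.393801
Price-level growth factor = 1.0052 × 1.0940 × 1.0026 × 1.0347 = 1.140806
Real growth factor = 1.393801 / 1.140806 = 1.221768
Total real return = 1.221768 − 1 → 22.18%.

22.18%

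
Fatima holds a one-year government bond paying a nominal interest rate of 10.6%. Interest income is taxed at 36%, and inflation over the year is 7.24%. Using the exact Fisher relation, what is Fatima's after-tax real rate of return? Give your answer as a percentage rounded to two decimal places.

After-tax nominal return = 10.6% × (1 − 0.36) = 6.7840%.
1 + r = 1.06784 / 1.07240 = 0.995748
After-tax real rate = 0.995748 − 1 → -0.43%.

-0.43%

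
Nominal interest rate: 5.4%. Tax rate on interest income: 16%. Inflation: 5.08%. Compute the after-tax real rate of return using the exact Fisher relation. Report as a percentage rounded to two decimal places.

After-tax nominal return = 5.4% × (1 − 0.16) = 4.5360%.
1 + r = 1.04536 / 1.05080 = 0.994823
After-tax real rate = 0.994823 − 1 → -0.52%.

-0.52%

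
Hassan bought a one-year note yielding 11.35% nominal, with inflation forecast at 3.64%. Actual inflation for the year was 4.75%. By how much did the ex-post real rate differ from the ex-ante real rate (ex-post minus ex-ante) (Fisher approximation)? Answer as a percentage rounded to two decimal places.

-1.11%

Ex-ante: 11.35% − 3.64% = 7.710%
Ex-post: 11.35% − 4.75% = 6.600%
Difference (ex-post − ex-ante) = -1.1100% → -1.11%.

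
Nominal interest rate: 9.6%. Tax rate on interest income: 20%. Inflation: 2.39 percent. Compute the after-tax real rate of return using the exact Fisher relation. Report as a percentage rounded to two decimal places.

5.17%

After-tax nominal return = 9.6% × (1 − 0.2) = 7.6800%.
1 + r = 1.07680 / 1.02390 = 1.051665
After-tax real rate = 1.051665 − 1 → 5.17%.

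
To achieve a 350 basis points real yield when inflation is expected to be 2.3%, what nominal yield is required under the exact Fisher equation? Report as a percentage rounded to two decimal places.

(1 + i) = (1 + r)(1 + π) = 1.03500 × 1.02300 = 1.058805
i = 1.058805 − 1, so the required nominal rate is 5.88%.

5.88%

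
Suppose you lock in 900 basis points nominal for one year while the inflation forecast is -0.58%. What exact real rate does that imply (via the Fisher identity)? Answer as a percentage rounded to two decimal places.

By the Fisher identity, 1 + r = (1 + i)/(1 + π).
1 + r = 1.09000 / 0.99420 = 1.096359
r = 1.096359 − 1 = 9.6359%, i.e. 9.64%.

9.64%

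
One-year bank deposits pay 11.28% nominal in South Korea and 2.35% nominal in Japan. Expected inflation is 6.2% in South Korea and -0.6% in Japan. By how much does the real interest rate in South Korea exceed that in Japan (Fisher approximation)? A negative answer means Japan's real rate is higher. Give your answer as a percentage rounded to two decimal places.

South Korea: 11.28% − 6.2% = 5.080%
Japan: 2.35% − (-0.6%) = 2.950%
Differential = 2.130% → 2.13%.

2.13%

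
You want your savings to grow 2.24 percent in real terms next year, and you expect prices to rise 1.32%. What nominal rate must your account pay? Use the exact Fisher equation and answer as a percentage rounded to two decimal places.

3.59%

(1 + i) = (1 + r)(1 + π) = 1.02240 × 1.01320 = 1.03589568
i = 1.03589568 − 1, so the required nominal rate is 3.59%.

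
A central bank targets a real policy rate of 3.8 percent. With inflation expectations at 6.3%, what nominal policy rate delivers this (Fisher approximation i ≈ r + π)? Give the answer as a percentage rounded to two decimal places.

10.10%

i ≈ r + π = 3.8% + 6.3% = 10.10%.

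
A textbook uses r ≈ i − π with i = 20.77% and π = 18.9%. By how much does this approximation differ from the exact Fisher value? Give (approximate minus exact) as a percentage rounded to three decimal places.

0.297%

Approximate: r ≈ 20.770% − 18.900% = 1.8700%
Exact: (1 + 0.2077)/(1 + 0.1890) − 1 = 1.5728%
Error = 1.8700% − 1.5728% = 0.2972% → 0.297%.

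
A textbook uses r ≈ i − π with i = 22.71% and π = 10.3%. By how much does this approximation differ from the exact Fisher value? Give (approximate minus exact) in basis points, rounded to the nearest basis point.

Approximate: r ≈ 22.710% − 10.300% = 12.4100%
Exact: (1 + 0.2271)/(1 + 0.1030) − 1 = 11.2511%
Error = 12.4100% − 11.2511% = 1.1589% → 116 basis points.

116 basis points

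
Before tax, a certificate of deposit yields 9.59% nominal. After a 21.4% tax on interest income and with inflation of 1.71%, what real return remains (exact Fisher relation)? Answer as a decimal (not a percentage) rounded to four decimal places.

After-tax nominal return = 9.59% × (1 − 0.214) = 7.53774%.
1 + r = 1.0753774 / 1.01710 = 1.057298
After-tax real rate = 1.057298 − 1 → 0.0573.

0.0573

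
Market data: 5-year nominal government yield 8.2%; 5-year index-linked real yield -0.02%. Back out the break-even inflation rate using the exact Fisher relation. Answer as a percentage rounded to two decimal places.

8.22%

(1 + π) = (1 + i)/(1 + r) = 1.08200 / 0.99980 = 1.082216
Break-even inflation = 1.082216 − 1 → 8.22%.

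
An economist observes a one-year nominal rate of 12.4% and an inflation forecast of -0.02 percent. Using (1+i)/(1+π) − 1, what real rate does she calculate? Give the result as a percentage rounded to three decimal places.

12.422%

1 + r = 1.12400 / 0.99980 = 1.1242248
r = 1.1242248 − 1 = 12.42248%, i.e. 12.422%.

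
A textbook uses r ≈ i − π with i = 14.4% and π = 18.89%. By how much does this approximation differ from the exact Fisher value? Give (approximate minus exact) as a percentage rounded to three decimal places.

Approximate: r ≈ 14.400% − 18.890% = -4.4900%
Exact: (1 + 0.1440)/(1 + 0.1889) − 1 = -3.7766%
Error = -4.4900% − (-3.7766%) = -0.7134% → -0.713%.

-0.713%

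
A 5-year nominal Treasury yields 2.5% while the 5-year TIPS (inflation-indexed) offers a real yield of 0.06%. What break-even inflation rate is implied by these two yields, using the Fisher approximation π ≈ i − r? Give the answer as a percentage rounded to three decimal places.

2.440%

π ≈ i − r = 2.5% − 0.06% → 2.440%.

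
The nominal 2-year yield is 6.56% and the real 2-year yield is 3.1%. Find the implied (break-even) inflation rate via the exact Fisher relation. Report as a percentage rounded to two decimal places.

3.36%

(1 + π) = (1 + i)/(1 + r) = 1.06560 / 1.03100 = 1.033560
Break-even inflation = 1.033560 − 1 → 3.36%.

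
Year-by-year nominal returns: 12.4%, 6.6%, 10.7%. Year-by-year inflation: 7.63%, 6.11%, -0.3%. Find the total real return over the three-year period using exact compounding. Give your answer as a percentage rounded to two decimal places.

Compound the nominal returns: 1.1240 × 1.0660 × 1.1070 = 1.326390.
Compound inflation: 1.0763 × 1.0611 × 0.9970 = 1.138636.
Deflate: 1.326390 / 1.138636 = 1.164894.
Total real return = 1.164894 − 1 → 16.49%.

16.49%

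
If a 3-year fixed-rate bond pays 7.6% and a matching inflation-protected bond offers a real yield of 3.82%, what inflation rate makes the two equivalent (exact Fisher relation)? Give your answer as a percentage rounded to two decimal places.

(1 + π) = (1 + i)/(1 + r) = 1.07600 / 1.03820 = 1.036409
Break-even inflation = 1.036409 − 1 → 3.64%.

3.64%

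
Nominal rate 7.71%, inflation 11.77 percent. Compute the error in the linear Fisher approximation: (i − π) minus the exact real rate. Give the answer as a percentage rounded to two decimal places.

-0.43%

Approximate: r ≈ 7.710% − 11.770% = -4.0600%
Exact: (1 + 0.0771)/(1 + 0.1177) − 1 = -3.6325%
Error = -4.0600% − (-3.6325%) = -0.4275% → -0.43%.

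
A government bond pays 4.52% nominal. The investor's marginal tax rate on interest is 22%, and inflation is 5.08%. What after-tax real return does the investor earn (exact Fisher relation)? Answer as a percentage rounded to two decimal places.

After-tax nominal return = 4.52% × (1 − 0.22) = 3.5256%.
1 + r = 1.035256 / 1.05080 = 0.985207
After-tax real rate = 0.985207 − 1 → -1.48%.

-1.48%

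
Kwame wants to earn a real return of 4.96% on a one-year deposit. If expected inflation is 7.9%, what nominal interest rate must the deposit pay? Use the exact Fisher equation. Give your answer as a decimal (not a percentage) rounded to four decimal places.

0.1325

(1 + i) = (1 + r)(1 + π) = 1.04960 × 1.07900 = 1.1325184
i = 1.1325184 − 1, so the required nominal rate is 0.1325.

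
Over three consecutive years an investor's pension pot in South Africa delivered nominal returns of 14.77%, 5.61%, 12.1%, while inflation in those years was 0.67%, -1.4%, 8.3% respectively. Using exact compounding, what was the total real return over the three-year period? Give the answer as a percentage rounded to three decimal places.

26.396%

Compound the nominal returns: 1.1477 × 1.0561 × 1.1210 = 1.358748.
Compound inflation: 1.0067 × 0.9860 × 1.0830 = 1.074993.
Deflate: 1.358748 / 1.074993 = 1.263961.
Total real return = 1.263961 − 1 → 26.396%.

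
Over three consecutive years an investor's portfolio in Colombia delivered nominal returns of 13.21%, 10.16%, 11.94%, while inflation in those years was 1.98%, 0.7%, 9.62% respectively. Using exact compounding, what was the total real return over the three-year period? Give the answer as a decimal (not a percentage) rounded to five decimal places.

Compound the nominal returns: 1.1321 × 1.1016 × 1.1194 = 1.396028.
Compound inflation: 1.0198 × 1.0070 × 1.0962 = 1.125730.
Deflate: 1.396028 / 1.125730 = 1.240109.
Total real return = 1.240109 − 1 → 0.24011.

0.24011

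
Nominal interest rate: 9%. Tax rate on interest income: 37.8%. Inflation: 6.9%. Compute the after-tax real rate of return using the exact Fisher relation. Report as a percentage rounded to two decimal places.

-1.22%

After-tax nominal return = 9% × (1 − 0.378) = 5.5980%.
1 + r = 1.05598 / 1.06900 = 0.987820
After-tax real rate = 0.987820 − 1 → -1.22%.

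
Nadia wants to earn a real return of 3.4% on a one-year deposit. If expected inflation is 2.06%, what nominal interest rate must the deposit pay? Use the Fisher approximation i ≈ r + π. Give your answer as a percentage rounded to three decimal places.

i ≈ r + π = 3.4% + 2.06% = 5.460%.

5.460%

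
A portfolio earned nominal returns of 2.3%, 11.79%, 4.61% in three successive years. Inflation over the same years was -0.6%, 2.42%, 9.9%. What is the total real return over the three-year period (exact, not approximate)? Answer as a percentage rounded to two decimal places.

6.93%

Compound the nominal returns: 1.0230 × 1.1179 × 1.0461 = 1.196332.
Compound inflation: 0.9940 × 1.0242 × 1.0990 = 1.118842.
Deflate: 1.196332 / 1.118842 = 1.069259.
Total real return = 1.069259 − 1 → 6.93%.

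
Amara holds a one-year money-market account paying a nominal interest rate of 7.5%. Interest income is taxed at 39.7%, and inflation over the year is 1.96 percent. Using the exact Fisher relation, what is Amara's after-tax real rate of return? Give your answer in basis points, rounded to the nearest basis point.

251 basis points

After-tax nominal return = 7.5% × (1 − 0.397) = 4.5225%.
1 + r = 1.045225 / 1.01960 = 1.025132
After-tax real rate = 1.025132 − 1 → 251 basis points.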